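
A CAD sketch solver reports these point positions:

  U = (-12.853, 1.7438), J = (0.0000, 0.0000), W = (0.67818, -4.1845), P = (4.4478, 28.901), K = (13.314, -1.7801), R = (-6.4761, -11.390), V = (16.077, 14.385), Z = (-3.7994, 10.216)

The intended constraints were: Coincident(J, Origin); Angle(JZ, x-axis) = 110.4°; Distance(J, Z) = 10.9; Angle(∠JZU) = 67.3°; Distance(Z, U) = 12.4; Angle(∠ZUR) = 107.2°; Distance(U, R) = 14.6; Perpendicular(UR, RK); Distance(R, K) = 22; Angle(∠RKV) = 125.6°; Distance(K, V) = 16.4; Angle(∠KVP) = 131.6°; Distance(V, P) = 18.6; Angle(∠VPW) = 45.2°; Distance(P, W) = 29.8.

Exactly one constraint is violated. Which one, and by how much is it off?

Distance(P, W) = 29.8 — off by 3.50.

J = (0.00, 0.00) ✓; JZ at 110.4° ✓; |JZ| = 10.90 ✓; ∠JZU = 67.30° ✓; |ZU| = 12.40 ✓; ∠ZUR = 107.2° ✓; |UR| = 14.60 ✓; ∠(UR, RK) = 90.00° ✓; |RK| = 22.00 ✓; ∠RKV = 125.6° ✓; |KV| = 16.40 ✓; ∠KVP = 131.6° ✓; |VP| = 18.60 ✓; ∠VPW = 45.20° ✓; |PW| = 33.30 ✗.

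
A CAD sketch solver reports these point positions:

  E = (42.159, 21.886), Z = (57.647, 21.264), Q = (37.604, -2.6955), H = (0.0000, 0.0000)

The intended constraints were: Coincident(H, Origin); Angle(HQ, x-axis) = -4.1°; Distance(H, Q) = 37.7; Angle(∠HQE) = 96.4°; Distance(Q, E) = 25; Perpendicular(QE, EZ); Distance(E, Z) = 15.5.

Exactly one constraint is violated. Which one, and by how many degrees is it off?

Perpendicular(QE, EZ) — off by 8.20°.

H = (0.00, 0.00) ✓; HQ at -4.100° ✓; |HQ| = 37.70 ✓; ∠HQE = 96.40° ✓; |QE| = 25.00 ✓; ∠(QE, EZ) = 81.80° ✗; |EZ| = 15.50 ✓.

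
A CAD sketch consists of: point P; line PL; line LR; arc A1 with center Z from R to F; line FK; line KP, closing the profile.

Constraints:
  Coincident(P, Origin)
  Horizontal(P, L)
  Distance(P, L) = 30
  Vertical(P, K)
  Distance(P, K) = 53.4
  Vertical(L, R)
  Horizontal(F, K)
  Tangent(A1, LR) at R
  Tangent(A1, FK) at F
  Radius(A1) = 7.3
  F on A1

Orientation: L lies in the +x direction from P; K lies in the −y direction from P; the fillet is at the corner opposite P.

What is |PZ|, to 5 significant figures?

51.386

PK is vertical with |PK| = 53.4 and K on the −y side, so K = (0.0000, -53.400). The virtual corner opposite P is at (30.000, -53.400). A1 meets LR tangentially, so ZR is at right angles to LR and since A1 is tangent to FK there, ZF ⟂ FK, with radius 7.3, so the center Z sits 7.3 in from both sides at Z = (22.700, -46.100). Then |PZ| = |Z − P| = 51.386.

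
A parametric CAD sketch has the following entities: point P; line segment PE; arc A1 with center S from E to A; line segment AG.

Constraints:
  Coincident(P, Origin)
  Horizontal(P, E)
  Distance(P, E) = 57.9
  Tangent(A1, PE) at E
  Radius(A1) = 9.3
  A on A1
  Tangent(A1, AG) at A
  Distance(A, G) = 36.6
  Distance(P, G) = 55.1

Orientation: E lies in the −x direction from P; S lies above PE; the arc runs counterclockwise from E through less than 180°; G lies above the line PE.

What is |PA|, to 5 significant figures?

49.514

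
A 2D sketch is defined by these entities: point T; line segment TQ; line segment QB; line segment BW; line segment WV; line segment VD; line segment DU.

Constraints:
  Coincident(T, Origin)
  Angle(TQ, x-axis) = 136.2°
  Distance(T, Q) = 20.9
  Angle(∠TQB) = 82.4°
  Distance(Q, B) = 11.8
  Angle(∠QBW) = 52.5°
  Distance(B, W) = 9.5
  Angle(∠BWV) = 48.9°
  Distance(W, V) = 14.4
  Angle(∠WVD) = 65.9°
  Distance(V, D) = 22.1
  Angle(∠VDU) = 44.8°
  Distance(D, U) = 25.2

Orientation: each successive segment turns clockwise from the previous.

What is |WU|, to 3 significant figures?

4.90

∠WVD = 65.9° gives VD at 25.9° from the x-axis; with |VD| = 22.1, D = (3.17, 31.2). ∠VDU = 44.8° gives DU at -109° from the x-axis; with |DU| = 25.2, U = (-5.16, 7.45). Then |WU| = |U − W| = 4.90.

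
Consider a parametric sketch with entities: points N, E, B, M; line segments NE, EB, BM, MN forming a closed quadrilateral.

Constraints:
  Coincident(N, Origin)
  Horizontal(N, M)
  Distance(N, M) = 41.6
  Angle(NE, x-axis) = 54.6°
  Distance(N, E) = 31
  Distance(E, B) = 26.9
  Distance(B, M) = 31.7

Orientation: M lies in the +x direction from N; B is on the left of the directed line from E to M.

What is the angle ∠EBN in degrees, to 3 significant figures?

22.0°

Checks: |EB| = 26.90 ✓; |BM| = 31.70 ✓.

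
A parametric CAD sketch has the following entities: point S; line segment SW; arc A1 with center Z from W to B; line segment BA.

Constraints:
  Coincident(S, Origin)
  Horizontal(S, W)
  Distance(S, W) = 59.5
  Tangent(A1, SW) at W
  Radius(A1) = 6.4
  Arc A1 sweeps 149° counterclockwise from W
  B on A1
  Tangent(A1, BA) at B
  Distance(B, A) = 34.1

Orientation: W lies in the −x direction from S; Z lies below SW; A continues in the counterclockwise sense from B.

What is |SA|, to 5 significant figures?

44.654

On A1, W sits at bearing 90° from Z; a 149° counterclockwise sweep puts B at bearing 239°, so B = Z + 6.4·(cos 239°, sin 239°) = (-62.796, -11.886). Tangency of A1 to BA means the radius ZB is perpendicular to BA, so BA runs along (−sin 239°, cos 239°); with |BA| = 34.1, A = (-33.567, -29.449). Then |SA| = |A − S| = 44.654.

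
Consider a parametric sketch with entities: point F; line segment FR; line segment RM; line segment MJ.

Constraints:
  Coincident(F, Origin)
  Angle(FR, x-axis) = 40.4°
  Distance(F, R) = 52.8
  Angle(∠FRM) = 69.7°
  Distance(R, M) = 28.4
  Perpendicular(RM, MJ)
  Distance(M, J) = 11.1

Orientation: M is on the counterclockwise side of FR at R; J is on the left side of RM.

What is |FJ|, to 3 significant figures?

39.7

F is at the origin; FR runs at 40.4° with length 52.8, so R = 52.8·(cos 40.4°, sin 40.4°) = (40.2, 34.2). ∠FRM = 69.7°, so RM runs at 40.4° + (180° − 69.7°) = 151° from the x-axis; with |RM| = 28.4, M = R + 28.4·(cos 151°, sin 151°) = (15.4, 48.1). The perpendicularity gives MJ at right angles to RM; with |MJ| = 11.1 on the left of RM, J = M + 11.1·(-0.489, -0.872) = (10.0, 38.4). Then |FJ| = |J − F| = 39.7.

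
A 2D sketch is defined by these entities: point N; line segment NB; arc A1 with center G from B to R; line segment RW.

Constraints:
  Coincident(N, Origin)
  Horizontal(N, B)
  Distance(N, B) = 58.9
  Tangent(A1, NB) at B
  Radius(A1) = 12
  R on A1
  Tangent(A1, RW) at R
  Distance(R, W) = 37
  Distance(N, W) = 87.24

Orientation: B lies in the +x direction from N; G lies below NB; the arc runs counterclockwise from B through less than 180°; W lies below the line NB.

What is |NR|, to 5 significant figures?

53.208

N is at the origin; N and B share the same y with |NB| = 58.9 and B on the +x side, so B = (58.900, 0.0000). A1 meets NB tangentially, so GB is at right angles to NB, so G = B + (0, -12) = (58.900, -12.000). Since GR ⟂ RW (tangency), |GW| = √(12.0² + 37.0²) = 38.897 regardless of where R sits on A1. So W lies on both circle(N, 87.24) and circle(G, 38.897); the below-NB intersection is W = (72.573, -48.415). R is the foot of the tangent from W: R = (49.515, -19.478).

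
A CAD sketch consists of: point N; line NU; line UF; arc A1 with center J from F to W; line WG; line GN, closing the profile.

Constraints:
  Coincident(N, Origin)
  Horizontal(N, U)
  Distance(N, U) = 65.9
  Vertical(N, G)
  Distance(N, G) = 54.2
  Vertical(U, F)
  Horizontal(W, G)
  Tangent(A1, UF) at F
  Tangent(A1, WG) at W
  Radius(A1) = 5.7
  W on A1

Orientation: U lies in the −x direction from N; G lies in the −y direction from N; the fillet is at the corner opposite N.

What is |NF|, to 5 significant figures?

81.823

N is at the origin; NU is horizontal with |NU| = 65.9 and U on the −x side, so U = (-65.900, 0.0000). NG is vertical with |NG| = 54.2 and G on the −y side, so G = (0.0000, -54.200). The virtual corner opposite N is at (-65.900, -54.200). Tangency of A1 to UF means the radius JF is perpendicular to UF and since A1 is tangent to WG there, JW ⟂ WG, with radius 5.7, so the center J sits 5.7 in from both sides at J = (-60.200, -48.500). That places the tangent points at F = (-65.900, -48.500) on UF and W = (-60.200, -54.200) on WG. Then |NF| = |F − N| = 81.823.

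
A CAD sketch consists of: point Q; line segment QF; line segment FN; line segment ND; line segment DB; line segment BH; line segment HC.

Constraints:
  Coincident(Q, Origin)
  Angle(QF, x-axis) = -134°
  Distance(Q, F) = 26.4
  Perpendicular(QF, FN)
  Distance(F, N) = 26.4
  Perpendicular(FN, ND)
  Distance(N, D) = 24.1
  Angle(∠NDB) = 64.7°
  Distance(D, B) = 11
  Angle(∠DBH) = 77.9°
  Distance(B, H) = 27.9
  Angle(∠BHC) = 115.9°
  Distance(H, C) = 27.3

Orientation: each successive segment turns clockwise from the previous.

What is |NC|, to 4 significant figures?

33.86

Q is at the origin; QF runs at -134.0° with length 26.4, so F = (-18.34, -18.99). The perpendicularity gives FN at right angles to QF, so FN runs at 136.0°; with |FN| = 26.4, N = (-37.33, -0.6516). The perpendicularity gives ND at right angles to FN, so ND runs at 46.00°; with |ND| = 24.1, D = (-20.59, 16.68). ∠NDB = 64.7° gives DB at -69.30° from the x-axis; with |DB| = 11.0, B = (-16.70, 6.395). ∠DBH = 77.9° gives BH at -171.4° from the x-axis; with |BH| = 27.9, H = (-44.29, 2.223). ∠BHC = 115.9° gives HC at 124.5° from the x-axis; with |HC| = 27.3, C = (-59.75, 24.72). Then |NC| = |C − N| = 33.86.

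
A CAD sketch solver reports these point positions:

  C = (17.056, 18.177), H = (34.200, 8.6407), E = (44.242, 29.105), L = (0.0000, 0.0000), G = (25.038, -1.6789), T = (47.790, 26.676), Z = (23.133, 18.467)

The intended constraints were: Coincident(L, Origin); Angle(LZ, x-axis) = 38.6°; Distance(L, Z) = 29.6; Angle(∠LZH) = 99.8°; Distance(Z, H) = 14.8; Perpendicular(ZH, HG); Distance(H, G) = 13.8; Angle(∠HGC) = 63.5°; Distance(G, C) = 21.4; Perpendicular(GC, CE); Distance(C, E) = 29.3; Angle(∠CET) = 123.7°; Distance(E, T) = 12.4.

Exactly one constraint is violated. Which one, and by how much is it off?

Distance(E, T) = 12.4 — off by 8.10.

L = (0.00, 0.00) ✓; LZ at 38.60° ✓; |LZ| = 29.60 ✓; ∠LZH = 99.80° ✓; |ZH| = 14.80 ✓; ∠(ZH, HG) = 90.00° ✓; |HG| = 13.80 ✓; ∠HGC = 63.50° ✓; |GC| = 21.40 ✓; ∠(GC, CE) = 90.00° ✓; |CE| = 29.30 ✓; ∠CET = 123.7° ✓; |ET| = 4.300 ✗.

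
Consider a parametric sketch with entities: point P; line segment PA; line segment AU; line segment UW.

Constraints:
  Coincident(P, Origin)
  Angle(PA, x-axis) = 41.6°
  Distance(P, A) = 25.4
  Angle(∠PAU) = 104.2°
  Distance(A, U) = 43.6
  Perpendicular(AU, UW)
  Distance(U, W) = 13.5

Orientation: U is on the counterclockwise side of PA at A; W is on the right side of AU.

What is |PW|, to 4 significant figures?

62.74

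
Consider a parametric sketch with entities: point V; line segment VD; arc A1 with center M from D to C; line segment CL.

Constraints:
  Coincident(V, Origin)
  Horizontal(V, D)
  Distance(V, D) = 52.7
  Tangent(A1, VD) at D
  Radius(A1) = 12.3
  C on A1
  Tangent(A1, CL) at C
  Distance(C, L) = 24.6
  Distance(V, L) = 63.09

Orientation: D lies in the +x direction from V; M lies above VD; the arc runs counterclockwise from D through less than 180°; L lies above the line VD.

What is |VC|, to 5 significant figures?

65.755

V is at the origin; VD is horizontal with |VD| = 52.7 and D on the +x side, so D = (52.700, 0.0000). The tangent condition forces MD to be normal to VD, so M = D + (0, 12.3) = (52.700, 12.300). Since MC ⟂ CL (tangency), |ML| = √(12.3² + 24.6²) = 27.504 regardless of where C sits on A1. So L lies on both circle(V, 63.09) and circle(M, 27.504); the above-VD intersection is L = (49.137, 39.572). C is the foot of the tangent from L: C = (62.896, 19.180).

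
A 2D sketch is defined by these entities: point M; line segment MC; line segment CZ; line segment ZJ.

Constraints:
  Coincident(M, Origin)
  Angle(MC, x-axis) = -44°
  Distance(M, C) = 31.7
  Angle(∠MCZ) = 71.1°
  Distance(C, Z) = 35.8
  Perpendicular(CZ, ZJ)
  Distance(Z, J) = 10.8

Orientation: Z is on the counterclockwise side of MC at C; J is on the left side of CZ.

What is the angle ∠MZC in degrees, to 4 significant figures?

49.59°

M is at the origin; MC runs at -44.0° with length 31.7, so C = 31.7·(cos -44.0°, sin -44.0°) = (22.80, -22.02). ∠MCZ = 71.1°, so CZ runs at -44.0° + (180° − 71.1°) = 64.90° from the x-axis; with |CZ| = 35.8, Z = C + 35.8·(cos 64.90°, sin 64.90°) = (37.99, 10.40). Then cos ∠MZC = ZM·ZC / (|ZM||ZC|), giving 49.59°.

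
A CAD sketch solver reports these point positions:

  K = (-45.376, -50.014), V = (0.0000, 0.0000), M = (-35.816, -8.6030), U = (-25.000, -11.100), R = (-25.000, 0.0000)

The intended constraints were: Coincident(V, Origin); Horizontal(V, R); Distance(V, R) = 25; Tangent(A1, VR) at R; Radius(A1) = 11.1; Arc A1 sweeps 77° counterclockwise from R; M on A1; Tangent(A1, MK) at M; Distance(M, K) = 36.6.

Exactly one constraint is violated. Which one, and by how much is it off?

Distance(M, K) = 36.6 — off by 5.90.

V = (0.00, 0.00) ✓; V.y = 0.00, R.y = 0.00 ✓; |VR| = 25.00 ✓; ∠(UR, RV) = 90.00° ✓; |UR| = 11.10 ✓; bearing(U→M) − bearing(U→R) = 77.00° ✓; |UM| = 11.10 ✓; ∠(UM, MK) = 90.00° ✓; |MK| = 42.50 ✗.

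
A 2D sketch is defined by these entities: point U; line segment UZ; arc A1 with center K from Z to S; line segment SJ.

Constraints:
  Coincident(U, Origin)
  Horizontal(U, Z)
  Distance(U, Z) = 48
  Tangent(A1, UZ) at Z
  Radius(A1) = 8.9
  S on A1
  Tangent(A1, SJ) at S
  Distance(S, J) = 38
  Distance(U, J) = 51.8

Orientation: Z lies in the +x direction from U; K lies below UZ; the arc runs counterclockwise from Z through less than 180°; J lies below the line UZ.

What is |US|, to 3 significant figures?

40.0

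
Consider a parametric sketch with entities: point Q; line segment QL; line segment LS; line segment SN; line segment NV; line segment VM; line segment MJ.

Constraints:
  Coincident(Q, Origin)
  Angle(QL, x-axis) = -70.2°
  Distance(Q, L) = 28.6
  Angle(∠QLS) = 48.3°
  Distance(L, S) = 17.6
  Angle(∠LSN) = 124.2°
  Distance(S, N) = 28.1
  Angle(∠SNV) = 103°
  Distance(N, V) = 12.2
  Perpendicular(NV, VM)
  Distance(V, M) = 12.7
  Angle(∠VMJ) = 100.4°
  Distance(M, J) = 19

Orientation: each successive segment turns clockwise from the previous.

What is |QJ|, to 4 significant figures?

15.48

Q is at the origin; QL runs at -70.2° with length 28.6, so L = (9.688, -26.91). ∠QLS = 48.3° gives LS at 158.1° from the x-axis; with |LS| = 17.6, S = (-6.642, -20.34). ∠LSN = 124.2° gives SN at 102.3° from the x-axis; with |SN| = 28.1, N = (-12.63, 7.110). ∠SNV = 103.0° gives NV at 25.30° from the x-axis; with |NV| = 12.2, V = (-1.598, 12.32). The perpendicularity gives VM at right angles to NV, so VM runs at -64.70°; with |VM| = 12.7, M = (3.829, 0.8423). ∠VMJ = 100.4° gives MJ at -144.3° from the x-axis; with |MJ| = 19.0, J = (-11.60, -10.24). Then |QJ| = |J − Q| = 15.48.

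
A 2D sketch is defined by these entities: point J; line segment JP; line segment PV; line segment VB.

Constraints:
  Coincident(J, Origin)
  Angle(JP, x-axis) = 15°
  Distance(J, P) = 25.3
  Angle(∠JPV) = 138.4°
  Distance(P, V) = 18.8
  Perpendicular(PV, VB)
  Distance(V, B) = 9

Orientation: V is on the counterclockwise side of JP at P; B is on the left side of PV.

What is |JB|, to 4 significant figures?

38.52

J is at the origin; JP runs at 15.0° with length 25.3, so P = 25.3·(cos 15.0°, sin 15.0°) = (24.44, 6.548). ∠JPV = 138.4°, so PV runs at 15.0° + (180° − 138.4°) = 56.60° from the x-axis; with |PV| = 18.8, V = P + 18.8·(cos 56.60°, sin 56.60°) = (34.79, 22.24). PV is perpendicular to VB; with |VB| = 9.0 on the left of PV, B = V + 9.0·(-0.8348, 0.5505) = (27.27, 27.20). Then |JB| = |B − J| = 38.52.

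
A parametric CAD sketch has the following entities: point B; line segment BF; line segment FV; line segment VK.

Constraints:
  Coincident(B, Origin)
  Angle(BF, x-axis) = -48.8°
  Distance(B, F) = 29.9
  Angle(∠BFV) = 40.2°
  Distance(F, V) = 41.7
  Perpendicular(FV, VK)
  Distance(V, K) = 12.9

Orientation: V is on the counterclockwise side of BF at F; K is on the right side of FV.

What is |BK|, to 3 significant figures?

37.3

B is at the origin; BF runs at -48.8° with length 29.9, so F = 29.9·(cos -48.8°, sin -48.8°) = (19.7, -22.5). ∠BFV = 40.2°, so FV runs at -48.8° + (180° − 40.2°) = 91.0° from the x-axis; with |FV| = 41.7, V = F + 41.7·(cos 91.0°, sin 91.0°) = (19.0, 19.2). The perpendicularity gives VK at right angles to FV; with |VK| = 12.9 on the right of FV, K = V + 12.9·(1.00, 0.0175) = (31.9, 19.4). Then |BK| = |K − B| = 37.3.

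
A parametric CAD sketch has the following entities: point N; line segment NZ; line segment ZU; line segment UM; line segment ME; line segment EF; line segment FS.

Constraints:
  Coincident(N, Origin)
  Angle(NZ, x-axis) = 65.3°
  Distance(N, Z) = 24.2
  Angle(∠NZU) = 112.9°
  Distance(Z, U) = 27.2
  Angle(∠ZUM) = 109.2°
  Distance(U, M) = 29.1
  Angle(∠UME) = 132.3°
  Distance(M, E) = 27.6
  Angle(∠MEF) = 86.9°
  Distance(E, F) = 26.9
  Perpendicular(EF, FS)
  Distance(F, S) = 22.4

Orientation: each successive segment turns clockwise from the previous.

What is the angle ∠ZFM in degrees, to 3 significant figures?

75.3°

N is at the origin; NZ runs at 65.3° with length 24.2, so Z = (10.1, 22.0). ∠NZU = 112.9° gives ZU at -1.80° from the x-axis; with |ZU| = 27.2, U = (37.3, 21.1). ∠ZUM = 109.2° gives UM at -72.6° from the x-axis; with |UM| = 29.1, M = (46.0, -6.64). ∠UME = 132.3° gives ME at -120° from the x-axis; with |ME| = 27.6, E = (32.1, -30.5). ∠MEF = 86.9° gives EF at 147° from the x-axis; with |EF| = 26.9, F = (9.62, -15.7). Then cos ∠ZFM = FZ·FM / (|FZ||FM|), giving 75.3°.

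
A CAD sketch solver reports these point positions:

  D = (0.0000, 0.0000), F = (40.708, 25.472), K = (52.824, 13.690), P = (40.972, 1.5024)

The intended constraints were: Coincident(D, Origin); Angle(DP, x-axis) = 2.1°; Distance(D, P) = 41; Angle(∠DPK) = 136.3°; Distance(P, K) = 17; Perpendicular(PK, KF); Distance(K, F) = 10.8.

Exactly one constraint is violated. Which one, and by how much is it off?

Distance(K, F) = 10.8 — off by 6.10.

D = (0.00, 0.00) ✓; DP at 2.100° ✓; |DP| = 41.00 ✓; ∠DPK = 136.3° ✓; |PK| = 17.00 ✓; ∠(PK, KF) = 90.00° ✓; |KF| = 16.90 ✗.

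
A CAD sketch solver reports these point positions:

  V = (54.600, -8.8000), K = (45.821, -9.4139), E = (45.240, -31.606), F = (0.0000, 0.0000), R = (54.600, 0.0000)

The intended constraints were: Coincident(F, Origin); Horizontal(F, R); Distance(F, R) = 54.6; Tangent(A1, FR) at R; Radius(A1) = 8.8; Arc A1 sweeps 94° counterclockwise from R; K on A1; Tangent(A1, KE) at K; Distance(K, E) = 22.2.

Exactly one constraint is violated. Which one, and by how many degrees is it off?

Tangent(A1, KE) at K — off by 5.50°.

F = (0.00, 0.00) ✓; F.y = 0.00, R.y = 0.00 ✓; |FR| = 54.60 ✓; ∠(VR, RF) = 90.00° ✓; |VR| = 8.800 ✓; bearing(V→K) − bearing(V→R) = 94.00° ✓; |VK| = 8.800 ✓; ∠(VK, KE) = 95.50° ✗; |KE| = 22.20 ✓.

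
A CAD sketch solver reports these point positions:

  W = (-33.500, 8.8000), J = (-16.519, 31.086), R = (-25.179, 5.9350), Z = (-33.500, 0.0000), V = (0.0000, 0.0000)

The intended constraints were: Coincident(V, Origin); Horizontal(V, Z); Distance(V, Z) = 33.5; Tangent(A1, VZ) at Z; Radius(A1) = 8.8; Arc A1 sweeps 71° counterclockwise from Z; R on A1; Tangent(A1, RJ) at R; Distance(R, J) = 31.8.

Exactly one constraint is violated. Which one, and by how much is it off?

Distance(R, J) = 31.8 — off by 5.20.

V = (0.00, 0.00) ✓; V.y = 0.00, Z.y = 0.00 ✓; |VZ| = 33.50 ✓; ∠(WZ, ZV) = 90.00° ✓; |WZ| = 8.800 ✓; bearing(W→R) − bearing(W→Z) = 71.00° ✓; |WR| = 8.800 ✓; ∠(WR, RJ) = 90.00° ✓; |RJ| = 26.60 ✗.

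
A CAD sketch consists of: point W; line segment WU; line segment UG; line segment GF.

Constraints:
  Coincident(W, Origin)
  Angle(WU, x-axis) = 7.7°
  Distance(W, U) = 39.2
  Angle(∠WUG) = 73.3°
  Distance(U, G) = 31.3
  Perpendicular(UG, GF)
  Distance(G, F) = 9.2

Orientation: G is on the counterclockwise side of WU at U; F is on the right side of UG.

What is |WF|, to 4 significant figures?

50.86

∠WUG = 73.3°, so UG runs at 7.7° + (180° − 73.3°) = 114.4° from the x-axis; with |UG| = 31.3, G = U + 31.3·(cos 114.4°, sin 114.4°) = (25.92, 33.76). The perpendicularity gives GF at right angles to UG; with |GF| = 9.2 on the right of UG, F = G + 9.2·(0.9107, 0.4131) = (34.29, 37.56). Then |WF| = |F − W| = 50.86.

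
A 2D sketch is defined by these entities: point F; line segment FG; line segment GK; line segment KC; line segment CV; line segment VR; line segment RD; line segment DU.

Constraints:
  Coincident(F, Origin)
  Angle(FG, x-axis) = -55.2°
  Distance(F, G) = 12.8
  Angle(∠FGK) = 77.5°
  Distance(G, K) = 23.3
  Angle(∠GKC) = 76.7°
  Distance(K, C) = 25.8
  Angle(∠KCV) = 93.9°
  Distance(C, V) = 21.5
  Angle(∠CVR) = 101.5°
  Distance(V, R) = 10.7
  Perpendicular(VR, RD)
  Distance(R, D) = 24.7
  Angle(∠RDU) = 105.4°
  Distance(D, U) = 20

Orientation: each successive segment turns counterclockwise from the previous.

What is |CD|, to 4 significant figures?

15.42

F is at the origin; FG runs at -55.2° with length 12.8, so G = (7.305, -10.51). ∠FGK = 77.5° gives GK at 47.30° from the x-axis; with |GK| = 23.3, K = (23.11, 6.613). ∠GKC = 76.7° gives KC at 150.6° from the x-axis; with |KC| = 25.8, C = (0.6289, 19.28). ∠KCV = 93.9° gives CV at -123.3° from the x-axis; with |CV| = 21.5, V = (-11.18, 1.308). ∠CVR = 101.5° gives VR at -44.80° from the x-axis; with |VR| = 10.7, R = (-3.583, -6.231). The perpendicularity gives RD at right angles to VR, so RD runs at 45.20°; with |RD| = 24.7, D = (13.82, 11.30). Then |CD| = |D − C| = 15.42.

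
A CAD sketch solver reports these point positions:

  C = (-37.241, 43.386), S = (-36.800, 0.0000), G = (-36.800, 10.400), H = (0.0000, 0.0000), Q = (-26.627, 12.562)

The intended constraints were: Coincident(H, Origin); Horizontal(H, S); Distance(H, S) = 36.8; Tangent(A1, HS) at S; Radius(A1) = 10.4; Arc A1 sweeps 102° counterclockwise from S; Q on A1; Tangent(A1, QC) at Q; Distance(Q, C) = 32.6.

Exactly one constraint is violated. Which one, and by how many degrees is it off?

Tangent(A1, QC) at Q — off by 7.00°.

H = (0.00, 0.00) ✓; H.y = 0.00, S.y = 0.00 ✓; |HS| = 36.80 ✓; ∠(GS, SH) = 90.00° ✓; |GS| = 10.40 ✓; bearing(G→Q) − bearing(G→S) = 102.0° ✓; |GQ| = 10.40 ✓; ∠(GQ, QC) = 83.00° ✗; |QC| = 32.60 ✓.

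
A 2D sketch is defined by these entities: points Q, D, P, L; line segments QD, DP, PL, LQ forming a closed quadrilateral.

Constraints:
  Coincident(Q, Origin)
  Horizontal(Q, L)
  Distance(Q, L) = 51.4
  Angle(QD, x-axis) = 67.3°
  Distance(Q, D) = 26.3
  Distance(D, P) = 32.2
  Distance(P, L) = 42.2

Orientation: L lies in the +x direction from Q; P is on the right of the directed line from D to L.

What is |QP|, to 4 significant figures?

12.73

Q is at the origin; Q and L share the same y with |QL| = 51.4 and L in +x, so L = (51.4, 0). QD runs at 67.3° with |QD| = 26.3, so D = (10.15, 24.26). P is determined by |DP| = 32.2 and |PL| = 42.2 together: it lies at the intersection of circle(D, 32.2) and circle(L, 42.2). With |DL| = 47.86, the foot of the radical line on DL is 16.16 from D and the perpendicular offset is √(32.2² − 16.16²) = 27.85. Taking the right-of-DL solution: P = (9.953, -7.937).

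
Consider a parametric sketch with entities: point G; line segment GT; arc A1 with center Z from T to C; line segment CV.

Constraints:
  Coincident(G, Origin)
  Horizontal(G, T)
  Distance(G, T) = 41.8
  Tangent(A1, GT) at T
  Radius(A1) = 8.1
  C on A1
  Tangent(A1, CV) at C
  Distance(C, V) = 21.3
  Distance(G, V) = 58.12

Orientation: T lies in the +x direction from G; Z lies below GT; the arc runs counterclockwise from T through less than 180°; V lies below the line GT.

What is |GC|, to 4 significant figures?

38.31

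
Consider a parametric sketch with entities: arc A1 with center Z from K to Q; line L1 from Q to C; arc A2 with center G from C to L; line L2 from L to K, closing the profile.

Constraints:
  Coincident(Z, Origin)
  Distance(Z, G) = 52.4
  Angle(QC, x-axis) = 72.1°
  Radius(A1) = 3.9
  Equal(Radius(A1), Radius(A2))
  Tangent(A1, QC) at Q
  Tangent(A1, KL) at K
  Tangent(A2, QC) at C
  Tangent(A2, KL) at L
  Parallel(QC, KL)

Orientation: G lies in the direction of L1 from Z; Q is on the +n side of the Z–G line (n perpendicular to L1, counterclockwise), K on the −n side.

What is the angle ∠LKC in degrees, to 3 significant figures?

8.47°

The slot axis is L1's direction at 72.1°, so u = (cos 72.1°, sin 72.1°) = (0.307, 0.952) and n = (−sin 72.1°, cos 72.1°) = (-0.952, 0.307). Z is at the origin and G lies 52.4 along u from Z, so G = 52.4·u = (16.1, 49.9). Tangency of A1 to both parallel lines with radius 3.9 puts Q and K at Z ± 3.9·n: Q = (-3.71, 1.20), K = (3.71, -1.20). Equal radii place C and L the same way about G: C = G + 3.9·n = (12.4, 51.1), L = G − 3.9·n = (19.8, 48.7). Then cos ∠LKC = KL·KC / (|KL||KC|), giving 8.47°.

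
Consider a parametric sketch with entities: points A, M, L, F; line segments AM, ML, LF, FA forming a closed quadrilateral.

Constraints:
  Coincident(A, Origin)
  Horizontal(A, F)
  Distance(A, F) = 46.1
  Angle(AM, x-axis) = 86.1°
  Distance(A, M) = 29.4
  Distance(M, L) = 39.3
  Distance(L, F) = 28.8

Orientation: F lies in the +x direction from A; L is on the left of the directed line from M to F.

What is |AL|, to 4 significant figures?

50.11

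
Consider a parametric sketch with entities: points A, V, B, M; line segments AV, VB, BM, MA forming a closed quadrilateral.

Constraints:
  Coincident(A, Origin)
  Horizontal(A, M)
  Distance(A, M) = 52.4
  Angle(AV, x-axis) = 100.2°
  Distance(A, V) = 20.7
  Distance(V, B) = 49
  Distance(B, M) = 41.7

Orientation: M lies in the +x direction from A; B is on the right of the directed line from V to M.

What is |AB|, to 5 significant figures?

29.664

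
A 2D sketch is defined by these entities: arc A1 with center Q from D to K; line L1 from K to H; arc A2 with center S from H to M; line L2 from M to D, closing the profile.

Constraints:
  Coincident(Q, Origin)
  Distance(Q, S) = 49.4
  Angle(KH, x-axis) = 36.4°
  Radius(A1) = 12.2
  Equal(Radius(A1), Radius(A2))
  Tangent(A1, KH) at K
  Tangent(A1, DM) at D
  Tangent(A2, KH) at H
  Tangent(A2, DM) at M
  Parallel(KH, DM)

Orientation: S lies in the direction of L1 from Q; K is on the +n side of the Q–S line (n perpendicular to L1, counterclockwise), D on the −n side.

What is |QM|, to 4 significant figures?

50.88

The slot axis is L1's direction at 36.4°, so u = (cos 36.4°, sin 36.4°) = (0.8049, 0.5934) and n = (−sin 36.4°, cos 36.4°) = (-0.5934, 0.8049). Q is at the origin and S lies 49.4 along u from Q, so S = 49.4·u = (39.76, 29.31). Tangency of A1 to both parallel lines with radius 12.2 puts K and D at Q ± 12.2·n: K = (-7.240, 9.820), D = (7.240, -9.820). Equal radii place H and M the same way about S: H = S + 12.2·n = (32.52, 39.13), M = S − 12.2·n = (47.00, 19.50). Then |QM| = |M − Q| = 50.88.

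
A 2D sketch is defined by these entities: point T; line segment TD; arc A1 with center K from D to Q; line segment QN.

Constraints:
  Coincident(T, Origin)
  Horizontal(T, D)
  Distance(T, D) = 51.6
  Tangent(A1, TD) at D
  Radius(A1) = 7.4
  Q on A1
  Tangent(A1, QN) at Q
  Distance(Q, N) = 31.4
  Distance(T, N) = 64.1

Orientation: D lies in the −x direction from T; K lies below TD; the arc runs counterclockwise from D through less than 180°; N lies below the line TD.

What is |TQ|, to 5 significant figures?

59.476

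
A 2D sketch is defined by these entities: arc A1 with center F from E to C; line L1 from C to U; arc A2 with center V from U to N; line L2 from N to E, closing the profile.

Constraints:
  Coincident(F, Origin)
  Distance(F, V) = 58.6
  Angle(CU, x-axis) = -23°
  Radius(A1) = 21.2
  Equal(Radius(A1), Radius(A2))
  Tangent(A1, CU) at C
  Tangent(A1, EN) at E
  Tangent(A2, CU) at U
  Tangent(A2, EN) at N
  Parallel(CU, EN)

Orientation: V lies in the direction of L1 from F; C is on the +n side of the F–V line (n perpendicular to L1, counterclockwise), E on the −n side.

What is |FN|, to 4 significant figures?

62.32

The slot axis is L1's direction at -23.0°, so u = (cos -23.0°, sin -23.0°) = (0.9205, -0.3907) and n = (−sin -23.0°, cos -23.0°) = (0.3907, 0.9205). F is at the origin and V lies 58.6 along u from F, so V = 58.6·u = (53.94, -22.90). Tangency of A1 to both parallel lines with radius 21.2 puts C and E at F ± 21.2·n: C = (8.283, 19.51), E = (-8.283, -19.51). Equal radii place U and N the same way about V: U = V + 21.2·n = (62.23, -3.382), N = V − 21.2·n = (45.66, -42.41). Then |FN| = |N − F| = 62.32.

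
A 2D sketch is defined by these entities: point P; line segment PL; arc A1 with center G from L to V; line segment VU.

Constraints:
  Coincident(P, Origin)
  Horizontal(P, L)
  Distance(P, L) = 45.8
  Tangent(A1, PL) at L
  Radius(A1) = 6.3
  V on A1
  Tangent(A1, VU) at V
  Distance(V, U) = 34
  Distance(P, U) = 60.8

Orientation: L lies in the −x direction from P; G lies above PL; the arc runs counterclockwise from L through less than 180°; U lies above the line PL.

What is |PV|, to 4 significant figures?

40.25

P is at the origin; P and L share the same y with |PL| = 45.8 and L on the −x side, so L = (-45.80, 0.000). Since A1 is tangent to PL there, GL ⟂ PL, so G = L + (0, 6.3) = (-45.80, 6.300). Since GV ⟂ VU (tangency), |GU| = √(6.3² + 34.0²) = 34.58 regardless of where V sits on A1. So U lies on both circle(P, 60.8) and circle(G, 34.58); the above-PL intersection is U = (-45.01, 40.87). V is the foot of the tangent from U: V = (-39.58, 7.307).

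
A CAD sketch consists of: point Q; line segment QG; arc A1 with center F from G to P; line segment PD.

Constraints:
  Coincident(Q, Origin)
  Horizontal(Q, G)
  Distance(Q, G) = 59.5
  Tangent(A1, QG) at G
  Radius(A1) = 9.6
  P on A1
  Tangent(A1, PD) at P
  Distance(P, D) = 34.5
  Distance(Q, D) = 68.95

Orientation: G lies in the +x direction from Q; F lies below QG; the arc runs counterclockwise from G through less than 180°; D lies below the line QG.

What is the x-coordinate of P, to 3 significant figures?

49.9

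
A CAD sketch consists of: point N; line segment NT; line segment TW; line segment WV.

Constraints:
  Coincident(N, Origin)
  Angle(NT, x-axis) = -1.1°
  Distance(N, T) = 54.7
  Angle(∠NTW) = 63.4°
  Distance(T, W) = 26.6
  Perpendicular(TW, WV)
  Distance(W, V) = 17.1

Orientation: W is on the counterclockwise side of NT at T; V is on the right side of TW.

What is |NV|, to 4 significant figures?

66.04

N is at the origin; NT runs at -1.1° with length 54.7, so T = 54.7·(cos -1.1°, sin -1.1°) = (54.69, -1.050). ∠NTW = 63.4°, so TW runs at -1.1° + (180° − 63.4°) = 115.5° from the x-axis; with |TW| = 26.6, W = T + 26.6·(cos 115.5°, sin 115.5°) = (43.24, 22.96). The perpendicularity gives WV at right angles to TW; with |WV| = 17.1 on the right of TW, V = W + 17.1·(0.9026, 0.4305) = (58.67, 30.32). Then |NV| = |V − N| = 66.04.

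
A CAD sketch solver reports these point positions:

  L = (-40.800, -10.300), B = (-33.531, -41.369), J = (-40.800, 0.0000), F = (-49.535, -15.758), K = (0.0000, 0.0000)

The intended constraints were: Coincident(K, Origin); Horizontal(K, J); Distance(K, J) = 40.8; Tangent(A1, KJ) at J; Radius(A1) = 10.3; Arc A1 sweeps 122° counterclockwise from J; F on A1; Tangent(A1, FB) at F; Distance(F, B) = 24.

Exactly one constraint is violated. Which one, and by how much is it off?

Distance(F, B) = 24 — off by 6.20.

K = (0.00, 0.00) ✓; K.y = 0.00, J.y = 0.00 ✓; |KJ| = 40.80 ✓; ∠(LJ, JK) = 90.00° ✓; |LJ| = 10.30 ✓; bearing(L→F) − bearing(L→J) = 122.0° ✓; |LF| = 10.30 ✓; ∠(LF, FB) = 90.00° ✓; |FB| = 30.20 ✗.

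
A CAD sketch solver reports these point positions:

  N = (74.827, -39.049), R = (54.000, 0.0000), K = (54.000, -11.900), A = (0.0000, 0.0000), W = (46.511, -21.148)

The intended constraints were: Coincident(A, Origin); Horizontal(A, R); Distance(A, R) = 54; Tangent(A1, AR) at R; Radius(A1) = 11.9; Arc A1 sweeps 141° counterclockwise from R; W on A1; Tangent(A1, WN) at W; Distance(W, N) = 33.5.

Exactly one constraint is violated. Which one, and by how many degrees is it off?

Tangent(A1, WN) at W — off by 6.70°.

A = (0.00, 0.00) ✓; A.y = 0.00, R.y = 0.00 ✓; |AR| = 54.00 ✓; ∠(KR, RA) = 90.00° ✓; |KR| = 11.90 ✓; bearing(K→W) − bearing(K→R) = 141.0° ✓; |KW| = 11.90 ✓; ∠(KW, WN) = 83.30° ✗; |WN| = 33.50 ✓.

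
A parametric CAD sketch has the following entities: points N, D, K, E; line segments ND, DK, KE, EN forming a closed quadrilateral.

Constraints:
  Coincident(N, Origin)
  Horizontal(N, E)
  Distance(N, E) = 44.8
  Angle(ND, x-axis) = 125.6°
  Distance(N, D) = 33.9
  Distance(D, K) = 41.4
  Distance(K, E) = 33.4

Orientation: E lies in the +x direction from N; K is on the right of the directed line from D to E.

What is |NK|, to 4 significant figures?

11.40

N is at the origin; N and E share the same y with |NE| = 44.8 and E in +x, so E = (44.8, 0). ND runs at 125.6° with |ND| = 33.9, so D = (-19.73, 27.56). K is determined by |DK| = 41.4 and |KE| = 33.4 together: it lies at the intersection of circle(D, 41.4) and circle(E, 33.4). With |DE| = 70.17, the foot of the radical line on DE is 39.35 from D and the perpendicular offset is √(41.4² − 39.35²) = 12.86. Taking the right-of-DE solution: K = (11.40, 0.2774).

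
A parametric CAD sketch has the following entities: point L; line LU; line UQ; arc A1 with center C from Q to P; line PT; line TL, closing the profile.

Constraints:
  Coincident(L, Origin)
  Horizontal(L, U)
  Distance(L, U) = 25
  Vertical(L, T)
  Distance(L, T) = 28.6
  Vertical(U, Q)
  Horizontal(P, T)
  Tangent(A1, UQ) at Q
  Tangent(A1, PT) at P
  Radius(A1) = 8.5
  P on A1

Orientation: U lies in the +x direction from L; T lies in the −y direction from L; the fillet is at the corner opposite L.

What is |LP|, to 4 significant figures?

33.02

L is at the origin; LU is horizontal with |LU| = 25.0 and U on the +x side, so U = (25.00, 0.000). L and T share the same x with |LT| = 28.6 and T on the −y side, so T = (0.000, -28.60). The virtual corner opposite L is at (25.00, -28.60). The tangent condition forces CQ to be normal to UQ and the tangent condition forces CP to be normal to PT, with radius 8.5, so the center C sits 8.5 in from both sides at C = (16.50, -20.10). That places the tangent points at Q = (25.00, -20.10) on UQ and P = (16.50, -28.60) on PT. Then |LP| = |P − L| = 33.02.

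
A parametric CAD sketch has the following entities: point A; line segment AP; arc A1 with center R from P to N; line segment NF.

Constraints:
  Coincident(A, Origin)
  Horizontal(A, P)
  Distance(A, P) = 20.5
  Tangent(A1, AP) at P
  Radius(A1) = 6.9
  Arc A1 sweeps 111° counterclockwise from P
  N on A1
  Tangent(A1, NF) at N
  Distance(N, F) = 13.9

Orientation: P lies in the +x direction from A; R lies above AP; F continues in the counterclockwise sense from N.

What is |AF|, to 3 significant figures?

31.3

A is at the origin; A and P share the same y with |AP| = 20.5 and P on the +x side, so P = (20.5, 0.00). A1 meets AP tangentially, so RP is at right angles to AP, so R = P + (0, 6.9) = (20.5, 6.90). On A1, P sits at bearing -90° from R; a 111° counterclockwise sweep puts N at bearing 21°, so N = R + 6.9·(cos 21°, sin 21°) = (26.9, 9.37). Tangency of A1 to NF means the radius RN is perpendicular to NF, so NF runs along (−sin 21°, cos 21°); with |NF| = 13.9, F = (22.0, 22.3). Then |AF| = |F − A| = 31.3.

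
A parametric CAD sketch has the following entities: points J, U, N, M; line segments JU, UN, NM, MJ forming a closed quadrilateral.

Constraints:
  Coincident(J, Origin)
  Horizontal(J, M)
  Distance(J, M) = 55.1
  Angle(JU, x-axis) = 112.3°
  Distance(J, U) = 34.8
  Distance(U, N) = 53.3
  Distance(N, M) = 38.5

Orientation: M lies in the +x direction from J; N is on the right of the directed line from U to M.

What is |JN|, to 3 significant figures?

21.2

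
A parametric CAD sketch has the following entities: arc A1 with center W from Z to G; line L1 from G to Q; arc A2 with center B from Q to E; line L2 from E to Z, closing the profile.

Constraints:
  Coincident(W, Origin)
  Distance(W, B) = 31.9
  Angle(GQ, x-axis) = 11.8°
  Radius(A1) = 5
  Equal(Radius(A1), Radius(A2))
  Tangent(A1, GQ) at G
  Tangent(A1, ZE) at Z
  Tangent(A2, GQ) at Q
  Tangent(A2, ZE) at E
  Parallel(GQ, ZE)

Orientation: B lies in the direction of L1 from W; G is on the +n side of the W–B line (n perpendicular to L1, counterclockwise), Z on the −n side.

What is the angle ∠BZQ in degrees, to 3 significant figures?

8.50°

The slot axis is L1's direction at 11.8°, so u = (cos 11.8°, sin 11.8°) = (0.979, 0.204) and n = (−sin 11.8°, cos 11.8°) = (-0.204, 0.979). W is at the origin and B lies 31.9 along u from W, so B = 31.9·u = (31.2, 6.52). Tangency of A1 to both parallel lines with radius 5.0 puts G and Z at W ± 5.0·n: G = (-1.02, 4.89), Z = (1.02, -4.89). Equal radii place Q and E the same way about B: Q = B + 5.0·n = (30.2, 11.4), E = B − 5.0·n = (32.2, 1.63). Then cos ∠BZQ = ZB·ZQ / (|ZB||ZQ|), giving 8.50°.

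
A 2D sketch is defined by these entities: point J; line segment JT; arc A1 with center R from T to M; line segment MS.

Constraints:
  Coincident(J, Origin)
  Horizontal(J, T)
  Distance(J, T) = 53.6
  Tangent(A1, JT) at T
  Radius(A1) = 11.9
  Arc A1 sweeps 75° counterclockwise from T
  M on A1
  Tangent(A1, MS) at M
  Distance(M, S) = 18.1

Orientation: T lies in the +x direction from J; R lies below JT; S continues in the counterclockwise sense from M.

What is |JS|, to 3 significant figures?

45.7

J is at the origin; JT is horizontal with |JT| = 53.6 and T on the +x side, so T = (53.6, 0.00). Tangency of A1 to JT means the radius RT is perpendicular to JT, so R = T + (0, -11.9) = (53.6, -11.9). On A1, T sits at bearing 90° from R; a 75° counterclockwise sweep puts M at bearing 165°, so M = R + 11.9·(cos 165°, sin 165°) = (42.1, -8.82). The tangent condition forces RM to be normal to MS, so MS runs along (−sin 165°, cos 165°); with |MS| = 18.1, S = (37.4, -26.3). Then |JS| = |S − J| = 45.7.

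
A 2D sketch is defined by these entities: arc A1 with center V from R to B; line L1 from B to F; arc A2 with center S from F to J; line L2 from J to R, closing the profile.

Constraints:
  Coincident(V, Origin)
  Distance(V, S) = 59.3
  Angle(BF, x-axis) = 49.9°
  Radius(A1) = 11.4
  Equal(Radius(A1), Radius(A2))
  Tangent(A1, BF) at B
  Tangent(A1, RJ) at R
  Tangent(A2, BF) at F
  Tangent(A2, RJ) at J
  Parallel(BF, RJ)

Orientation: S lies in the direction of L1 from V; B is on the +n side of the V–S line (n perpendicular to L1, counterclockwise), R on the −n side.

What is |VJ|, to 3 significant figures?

60.4

Tangency of A1 to both parallel lines with radius 11.4 puts B and R at V ± 11.4·n: B = (-8.72, 7.34), R = (8.72, -7.34). Equal radii place F and J the same way about S: F = S + 11.4·n = (29.5, 52.7), J = S − 11.4·n = (46.9, 38.0). Then |VJ| = |J − V| = 60.4.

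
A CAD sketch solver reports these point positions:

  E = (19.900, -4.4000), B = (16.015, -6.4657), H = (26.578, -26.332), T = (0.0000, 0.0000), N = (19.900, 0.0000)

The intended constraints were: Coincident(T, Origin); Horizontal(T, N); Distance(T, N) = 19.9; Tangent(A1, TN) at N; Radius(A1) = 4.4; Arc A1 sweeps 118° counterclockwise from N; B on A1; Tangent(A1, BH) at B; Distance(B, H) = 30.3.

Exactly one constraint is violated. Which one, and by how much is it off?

Distance(B, H) = 30.3 — off by 7.80.

T = (0.00, 0.00) ✓; T.y = 0.00, N.y = 0.00 ✓; |TN| = 19.90 ✓; ∠(EN, NT) = 90.00° ✓; |EN| = 4.400 ✓; bearing(E→B) − bearing(E→N) = 118.0° ✓; |EB| = 4.400 ✓; ∠(EB, BH) = 90.00° ✓; |BH| = 22.50 ✗.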